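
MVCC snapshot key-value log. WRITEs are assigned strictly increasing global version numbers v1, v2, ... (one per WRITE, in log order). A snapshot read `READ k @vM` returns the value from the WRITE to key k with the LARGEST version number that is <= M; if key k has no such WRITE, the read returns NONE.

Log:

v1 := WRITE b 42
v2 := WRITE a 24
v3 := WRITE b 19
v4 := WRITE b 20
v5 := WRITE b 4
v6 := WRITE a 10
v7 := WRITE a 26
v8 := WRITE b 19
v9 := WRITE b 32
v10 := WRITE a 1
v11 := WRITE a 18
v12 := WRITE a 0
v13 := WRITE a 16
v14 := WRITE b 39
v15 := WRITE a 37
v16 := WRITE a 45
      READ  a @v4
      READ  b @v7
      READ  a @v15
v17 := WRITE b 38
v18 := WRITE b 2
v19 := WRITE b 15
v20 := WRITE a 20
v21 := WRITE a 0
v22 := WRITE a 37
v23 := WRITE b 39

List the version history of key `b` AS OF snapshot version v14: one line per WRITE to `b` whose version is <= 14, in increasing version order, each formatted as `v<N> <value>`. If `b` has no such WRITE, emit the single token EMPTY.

Answer: v1 42
v3 19
v4 20
v5 4
v8 19
v9 32
v14 39

Derivation:
Scan writes for key=b with version <= 14:
  v1 WRITE b 42 -> keep
  v2 WRITE a 24 -> skip
  v3 WRITE b 19 -> keep
  v4 WRITE b 20 -> keep
  v5 WRITE b 4 -> keep
  v6 WRITE a 10 -> skip
  v7 WRITE a 26 -> skip
  v8 WRITE b 19 -> keep
  v9 WRITE b 32 -> keep
  v10 WRITE a 1 -> skip
  v11 WRITE a 18 -> skip
  v12 WRITE a 0 -> skip
  v13 WRITE a 16 -> skip
  v14 WRITE b 39 -> keep
  v15 WRITE a 37 -> skip
  v16 WRITE a 45 -> skip
  v17 WRITE b 38 -> drop (> snap)
  v18 WRITE b 2 -> drop (> snap)
  v19 WRITE b 15 -> drop (> snap)
  v20 WRITE a 20 -> skip
  v21 WRITE a 0 -> skip
  v22 WRITE a 37 -> skip
  v23 WRITE b 39 -> drop (> snap)
Collected: [(1, 42), (3, 19), (4, 20), (5, 4), (8, 19), (9, 32), (14, 39)]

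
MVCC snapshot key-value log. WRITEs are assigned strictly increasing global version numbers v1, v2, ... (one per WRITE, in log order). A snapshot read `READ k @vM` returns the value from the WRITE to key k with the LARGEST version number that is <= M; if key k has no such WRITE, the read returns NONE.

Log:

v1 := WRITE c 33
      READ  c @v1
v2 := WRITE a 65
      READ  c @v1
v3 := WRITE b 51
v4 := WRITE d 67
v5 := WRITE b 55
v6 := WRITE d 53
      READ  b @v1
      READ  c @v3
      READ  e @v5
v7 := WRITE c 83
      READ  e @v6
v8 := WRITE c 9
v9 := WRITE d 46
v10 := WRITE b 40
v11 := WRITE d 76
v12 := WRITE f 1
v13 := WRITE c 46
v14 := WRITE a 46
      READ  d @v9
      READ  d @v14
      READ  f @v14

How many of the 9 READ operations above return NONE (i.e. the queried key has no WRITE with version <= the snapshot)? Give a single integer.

Answer: 3

Derivation:
v1: WRITE c=33  (c history now [(1, 33)])
READ c @v1: history=[(1, 33)] -> pick v1 -> 33
v2: WRITE a=65  (a history now [(2, 65)])
READ c @v1: history=[(1, 33)] -> pick v1 -> 33
v3: WRITE b=51  (b history now [(3, 51)])
v4: WRITE d=67  (d history now [(4, 67)])
v5: WRITE b=55  (b history now [(3, 51), (5, 55)])
v6: WRITE d=53  (d history now [(4, 67), (6, 53)])
READ b @v1: history=[(3, 51), (5, 55)] -> no version <= 1 -> NONE
READ c @v3: history=[(1, 33)] -> pick v1 -> 33
READ e @v5: history=[] -> no version <= 5 -> NONE
v7: WRITE c=83  (c history now [(1, 33), (7, 83)])
READ e @v6: history=[] -> no version <= 6 -> NONE
v8: WRITE c=9  (c history now [(1, 33), (7, 83), (8, 9)])
v9: WRITE d=46  (d history now [(4, 67), (6, 53), (9, 46)])
v10: WRITE b=40  (b history now [(3, 51), (5, 55), (10, 40)])
v11: WRITE d=76  (d history now [(4, 67), (6, 53), (9, 46), (11, 76)])
v12: WRITE f=1  (f history now [(12, 1)])
v13: WRITE c=46  (c history now [(1, 33), (7, 83), (8, 9), (13, 46)])
v14: WRITE a=46  (a history now [(2, 65), (14, 46)])
READ d @v9: history=[(4, 67), (6, 53), (9, 46), (11, 76)] -> pick v9 -> 46
READ d @v14: history=[(4, 67), (6, 53), (9, 46), (11, 76)] -> pick v11 -> 76
READ f @v14: history=[(12, 1)] -> pick v12 -> 1
Read results in order: ['33', '33', 'NONE', '33', 'NONE', 'NONE', '46', '76', '1']
NONE count = 3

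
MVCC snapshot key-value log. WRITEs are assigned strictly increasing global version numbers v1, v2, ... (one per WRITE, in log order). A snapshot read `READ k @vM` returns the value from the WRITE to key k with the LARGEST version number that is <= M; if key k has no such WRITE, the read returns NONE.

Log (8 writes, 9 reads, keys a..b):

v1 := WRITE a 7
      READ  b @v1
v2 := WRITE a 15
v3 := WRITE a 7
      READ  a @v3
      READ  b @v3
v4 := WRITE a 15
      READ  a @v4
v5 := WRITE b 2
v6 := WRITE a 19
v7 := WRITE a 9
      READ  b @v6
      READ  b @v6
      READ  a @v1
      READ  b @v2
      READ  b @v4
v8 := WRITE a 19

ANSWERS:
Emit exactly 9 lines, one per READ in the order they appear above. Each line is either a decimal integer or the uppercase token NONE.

Answer: NONE
7
NONE
15
2
2
7
NONE
NONE

Derivation:
v1: WRITE a=7  (a history now [(1, 7)])
READ b @v1: history=[] -> no version <= 1 -> NONE
v2: WRITE a=15  (a history now [(1, 7), (2, 15)])
v3: WRITE a=7  (a history now [(1, 7), (2, 15), (3, 7)])
READ a @v3: history=[(1, 7), (2, 15), (3, 7)] -> pick v3 -> 7
READ b @v3: history=[] -> no version <= 3 -> NONE
v4: WRITE a=15  (a history now [(1, 7), (2, 15), (3, 7), (4, 15)])
READ a @v4: history=[(1, 7), (2, 15), (3, 7), (4, 15)] -> pick v4 -> 15
v5: WRITE b=2  (b history now [(5, 2)])
v6: WRITE a=19  (a history now [(1, 7), (2, 15), (3, 7), (4, 15), (6, 19)])
v7: WRITE a=9  (a history now [(1, 7), (2, 15), (3, 7), (4, 15), (6, 19), (7, 9)])
READ b @v6: history=[(5, 2)] -> pick v5 -> 2
READ b @v6: history=[(5, 2)] -> pick v5 -> 2
READ a @v1: history=[(1, 7), (2, 15), (3, 7), (4, 15), (6, 19), (7, 9)] -> pick v1 -> 7
READ b @v2: history=[(5, 2)] -> no version <= 2 -> NONE
READ b @v4: history=[(5, 2)] -> no version <= 4 -> NONE
v8: WRITE a=19  (a history now [(1, 7), (2, 15), (3, 7), (4, 15), (6, 19), (7, 9), (8, 19)])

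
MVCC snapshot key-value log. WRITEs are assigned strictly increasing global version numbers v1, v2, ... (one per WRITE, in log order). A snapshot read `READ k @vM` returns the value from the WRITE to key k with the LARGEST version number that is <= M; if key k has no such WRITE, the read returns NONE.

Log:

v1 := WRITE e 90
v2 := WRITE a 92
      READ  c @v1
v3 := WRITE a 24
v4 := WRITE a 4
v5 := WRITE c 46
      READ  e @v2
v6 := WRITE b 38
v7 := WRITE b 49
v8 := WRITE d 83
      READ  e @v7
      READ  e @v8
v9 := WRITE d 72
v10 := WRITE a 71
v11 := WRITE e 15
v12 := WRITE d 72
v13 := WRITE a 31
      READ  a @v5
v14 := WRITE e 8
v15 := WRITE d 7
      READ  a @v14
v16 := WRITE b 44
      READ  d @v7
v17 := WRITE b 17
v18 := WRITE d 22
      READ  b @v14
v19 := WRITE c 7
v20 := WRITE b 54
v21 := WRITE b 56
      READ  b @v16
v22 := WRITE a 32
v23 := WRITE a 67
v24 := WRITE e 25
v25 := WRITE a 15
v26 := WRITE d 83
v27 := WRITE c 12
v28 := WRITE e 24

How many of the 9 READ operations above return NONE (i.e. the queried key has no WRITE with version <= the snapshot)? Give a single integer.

v1: WRITE e=90  (e history now [(1, 90)])
v2: WRITE a=92  (a history now [(2, 92)])
READ c @v1: history=[] -> no version <= 1 -> NONE
v3: WRITE a=24  (a history now [(2, 92), (3, 24)])
v4: WRITE a=4  (a history now [(2, 92), (3, 24), (4, 4)])
v5: WRITE c=46  (c history now [(5, 46)])
READ e @v2: history=[(1, 90)] -> pick v1 -> 90
v6: WRITE b=38  (b history now [(6, 38)])
v7: WRITE b=49  (b history now [(6, 38), (7, 49)])
v8: WRITE d=83  (d history now [(8, 83)])
READ e @v7: history=[(1, 90)] -> pick v1 -> 90
READ e @v8: history=[(1, 90)] -> pick v1 -> 90
v9: WRITE d=72  (d history now [(8, 83), (9, 72)])
v10: WRITE a=71  (a history now [(2, 92), (3, 24), (4, 4), (10, 71)])
v11: WRITE e=15  (e history now [(1, 90), (11, 15)])
v12: WRITE d=72  (d history now [(8, 83), (9, 72), (12, 72)])
v13: WRITE a=31  (a history now [(2, 92), (3, 24), (4, 4), (10, 71), (13, 31)])
READ a @v5: history=[(2, 92), (3, 24), (4, 4), (10, 71), (13, 31)] -> pick v4 -> 4
v14: WRITE e=8  (e history now [(1, 90), (11, 15), (14, 8)])
v15: WRITE d=7  (d history now [(8, 83), (9, 72), (12, 72), (15, 7)])
READ a @v14: history=[(2, 92), (3, 24), (4, 4), (10, 71), (13, 31)] -> pick v13 -> 31
v16: WRITE b=44  (b history now [(6, 38), (7, 49), (16, 44)])
READ d @v7: history=[(8, 83), (9, 72), (12, 72), (15, 7)] -> no version <= 7 -> NONE
v17: WRITE b=17  (b history now [(6, 38), (7, 49), (16, 44), (17, 17)])
v18: WRITE d=22  (d history now [(8, 83), (9, 72), (12, 72), (15, 7), (18, 22)])
READ b @v14: history=[(6, 38), (7, 49), (16, 44), (17, 17)] -> pick v7 -> 49
v19: WRITE c=7  (c history now [(5, 46), (19, 7)])
v20: WRITE b=54  (b history now [(6, 38), (7, 49), (16, 44), (17, 17), (20, 54)])
v21: WRITE b=56  (b history now [(6, 38), (7, 49), (16, 44), (17, 17), (20, 54), (21, 56)])
READ b @v16: history=[(6, 38), (7, 49), (16, 44), (17, 17), (20, 54), (21, 56)] -> pick v16 -> 44
v22: WRITE a=32  (a history now [(2, 92), (3, 24), (4, 4), (10, 71), (13, 31), (22, 32)])
v23: WRITE a=67  (a history now [(2, 92), (3, 24), (4, 4), (10, 71), (13, 31), (22, 32), (23, 67)])
v24: WRITE e=25  (e history now [(1, 90), (11, 15), (14, 8), (24, 25)])
v25: WRITE a=15  (a history now [(2, 92), (3, 24), (4, 4), (10, 71), (13, 31), (22, 32), (23, 67), (25, 15)])
v26: WRITE d=83  (d history now [(8, 83), (9, 72), (12, 72), (15, 7), (18, 22), (26, 83)])
v27: WRITE c=12  (c history now [(5, 46), (19, 7), (27, 12)])
v28: WRITE e=24  (e history now [(1, 90), (11, 15), (14, 8), (24, 25), (28, 24)])
Read results in order: ['NONE', '90', '90', '90', '4', '31', 'NONE', '49', '44']
NONE count = 2

Answer: 2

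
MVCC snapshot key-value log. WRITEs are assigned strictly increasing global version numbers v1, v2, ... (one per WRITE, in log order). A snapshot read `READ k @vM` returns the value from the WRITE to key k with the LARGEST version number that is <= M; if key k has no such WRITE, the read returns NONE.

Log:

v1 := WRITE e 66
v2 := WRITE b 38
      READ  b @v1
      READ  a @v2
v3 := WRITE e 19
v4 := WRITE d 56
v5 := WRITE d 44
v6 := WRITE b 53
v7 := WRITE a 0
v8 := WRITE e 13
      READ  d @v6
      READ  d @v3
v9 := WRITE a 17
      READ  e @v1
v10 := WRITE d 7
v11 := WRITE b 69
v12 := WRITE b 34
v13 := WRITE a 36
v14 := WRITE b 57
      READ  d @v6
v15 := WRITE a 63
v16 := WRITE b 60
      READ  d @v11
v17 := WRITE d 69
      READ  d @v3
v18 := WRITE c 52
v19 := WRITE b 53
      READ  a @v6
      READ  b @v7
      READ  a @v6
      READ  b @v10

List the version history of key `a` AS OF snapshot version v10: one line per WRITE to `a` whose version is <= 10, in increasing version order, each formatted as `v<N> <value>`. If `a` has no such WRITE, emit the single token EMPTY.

Scan writes for key=a with version <= 10:
  v1 WRITE e 66 -> skip
  v2 WRITE b 38 -> skip
  v3 WRITE e 19 -> skip
  v4 WRITE d 56 -> skip
  v5 WRITE d 44 -> skip
  v6 WRITE b 53 -> skip
  v7 WRITE a 0 -> keep
  v8 WRITE e 13 -> skip
  v9 WRITE a 17 -> keep
  v10 WRITE d 7 -> skip
  v11 WRITE b 69 -> skip
  v12 WRITE b 34 -> skip
  v13 WRITE a 36 -> drop (> snap)
  v14 WRITE b 57 -> skip
  v15 WRITE a 63 -> drop (> snap)
  v16 WRITE b 60 -> skip
  v17 WRITE d 69 -> skip
  v18 WRITE c 52 -> skip
  v19 WRITE b 53 -> skip
Collected: [(7, 0), (9, 17)]

Answer: v7 0
v9 17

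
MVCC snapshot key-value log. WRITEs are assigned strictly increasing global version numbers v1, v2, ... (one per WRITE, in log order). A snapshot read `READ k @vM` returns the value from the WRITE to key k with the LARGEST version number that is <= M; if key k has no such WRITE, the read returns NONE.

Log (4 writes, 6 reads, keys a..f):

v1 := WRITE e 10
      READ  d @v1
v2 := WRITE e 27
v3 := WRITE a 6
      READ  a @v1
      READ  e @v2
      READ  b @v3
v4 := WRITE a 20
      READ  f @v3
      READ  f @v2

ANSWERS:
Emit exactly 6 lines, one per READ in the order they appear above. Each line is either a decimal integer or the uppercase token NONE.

Answer: NONE
NONE
27
NONE
NONE
NONE

Derivation:
v1: WRITE e=10  (e history now [(1, 10)])
READ d @v1: history=[] -> no version <= 1 -> NONE
v2: WRITE e=27  (e history now [(1, 10), (2, 27)])
v3: WRITE a=6  (a history now [(3, 6)])
READ a @v1: history=[(3, 6)] -> no version <= 1 -> NONE
READ e @v2: history=[(1, 10), (2, 27)] -> pick v2 -> 27
READ b @v3: history=[] -> no version <= 3 -> NONE
v4: WRITE a=20  (a history now [(3, 6), (4, 20)])
READ f @v3: history=[] -> no version <= 3 -> NONE
READ f @v2: history=[] -> no version <= 2 -> NONE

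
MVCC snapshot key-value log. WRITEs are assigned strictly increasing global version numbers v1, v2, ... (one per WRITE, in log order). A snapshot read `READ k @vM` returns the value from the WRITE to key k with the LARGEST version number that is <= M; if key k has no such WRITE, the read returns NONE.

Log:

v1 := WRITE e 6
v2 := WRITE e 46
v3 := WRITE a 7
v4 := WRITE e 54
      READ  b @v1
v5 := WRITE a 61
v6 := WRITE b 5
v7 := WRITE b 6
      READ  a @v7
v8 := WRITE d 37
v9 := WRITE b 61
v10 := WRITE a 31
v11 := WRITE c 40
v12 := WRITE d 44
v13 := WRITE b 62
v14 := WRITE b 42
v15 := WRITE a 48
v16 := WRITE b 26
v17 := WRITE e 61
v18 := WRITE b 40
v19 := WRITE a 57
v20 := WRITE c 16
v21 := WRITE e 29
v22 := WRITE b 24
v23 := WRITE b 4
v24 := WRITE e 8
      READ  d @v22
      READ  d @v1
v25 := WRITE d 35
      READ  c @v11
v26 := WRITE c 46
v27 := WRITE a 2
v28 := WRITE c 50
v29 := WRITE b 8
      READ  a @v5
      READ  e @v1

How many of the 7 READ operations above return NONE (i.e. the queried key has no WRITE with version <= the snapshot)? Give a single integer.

v1: WRITE e=6  (e history now [(1, 6)])
v2: WRITE e=46  (e history now [(1, 6), (2, 46)])
v3: WRITE a=7  (a history now [(3, 7)])
v4: WRITE e=54  (e history now [(1, 6), (2, 46), (4, 54)])
READ b @v1: history=[] -> no version <= 1 -> NONE
v5: WRITE a=61  (a history now [(3, 7), (5, 61)])
v6: WRITE b=5  (b history now [(6, 5)])
v7: WRITE b=6  (b history now [(6, 5), (7, 6)])
READ a @v7: history=[(3, 7), (5, 61)] -> pick v5 -> 61
v8: WRITE d=37  (d history now [(8, 37)])
v9: WRITE b=61  (b history now [(6, 5), (7, 6), (9, 61)])
v10: WRITE a=31  (a history now [(3, 7), (5, 61), (10, 31)])
v11: WRITE c=40  (c history now [(11, 40)])
v12: WRITE d=44  (d history now [(8, 37), (12, 44)])
v13: WRITE b=62  (b history now [(6, 5), (7, 6), (9, 61), (13, 62)])
v14: WRITE b=42  (b history now [(6, 5), (7, 6), (9, 61), (13, 62), (14, 42)])
v15: WRITE a=48  (a history now [(3, 7), (5, 61), (10, 31), (15, 48)])
v16: WRITE b=26  (b history now [(6, 5), (7, 6), (9, 61), (13, 62), (14, 42), (16, 26)])
v17: WRITE e=61  (e history now [(1, 6), (2, 46), (4, 54), (17, 61)])
v18: WRITE b=40  (b history now [(6, 5), (7, 6), (9, 61), (13, 62), (14, 42), (16, 26), (18, 40)])
v19: WRITE a=57  (a history now [(3, 7), (5, 61), (10, 31), (15, 48), (19, 57)])
v20: WRITE c=16  (c history now [(11, 40), (20, 16)])
v21: WRITE e=29  (e history now [(1, 6), (2, 46), (4, 54), (17, 61), (21, 29)])
v22: WRITE b=24  (b history now [(6, 5), (7, 6), (9, 61), (13, 62), (14, 42), (16, 26), (18, 40), (22, 24)])
v23: WRITE b=4  (b history now [(6, 5), (7, 6), (9, 61), (13, 62), (14, 42), (16, 26), (18, 40), (22, 24), (23, 4)])
v24: WRITE e=8  (e history now [(1, 6), (2, 46), (4, 54), (17, 61), (21, 29), (24, 8)])
READ d @v22: history=[(8, 37), (12, 44)] -> pick v12 -> 44
READ d @v1: history=[(8, 37), (12, 44)] -> no version <= 1 -> NONE
v25: WRITE d=35  (d history now [(8, 37), (12, 44), (25, 35)])
READ c @v11: history=[(11, 40), (20, 16)] -> pick v11 -> 40
v26: WRITE c=46  (c history now [(11, 40), (20, 16), (26, 46)])
v27: WRITE a=2  (a history now [(3, 7), (5, 61), (10, 31), (15, 48), (19, 57), (27, 2)])
v28: WRITE c=50  (c history now [(11, 40), (20, 16), (26, 46), (28, 50)])
v29: WRITE b=8  (b history now [(6, 5), (7, 6), (9, 61), (13, 62), (14, 42), (16, 26), (18, 40), (22, 24), (23, 4), (29, 8)])
READ a @v5: history=[(3, 7), (5, 61), (10, 31), (15, 48), (19, 57), (27, 2)] -> pick v5 -> 61
READ e @v1: history=[(1, 6), (2, 46), (4, 54), (17, 61), (21, 29), (24, 8)] -> pick v1 -> 6
Read results in order: ['NONE', '61', '44', 'NONE', '40', '61', '6']
NONE count = 2

Answer: 2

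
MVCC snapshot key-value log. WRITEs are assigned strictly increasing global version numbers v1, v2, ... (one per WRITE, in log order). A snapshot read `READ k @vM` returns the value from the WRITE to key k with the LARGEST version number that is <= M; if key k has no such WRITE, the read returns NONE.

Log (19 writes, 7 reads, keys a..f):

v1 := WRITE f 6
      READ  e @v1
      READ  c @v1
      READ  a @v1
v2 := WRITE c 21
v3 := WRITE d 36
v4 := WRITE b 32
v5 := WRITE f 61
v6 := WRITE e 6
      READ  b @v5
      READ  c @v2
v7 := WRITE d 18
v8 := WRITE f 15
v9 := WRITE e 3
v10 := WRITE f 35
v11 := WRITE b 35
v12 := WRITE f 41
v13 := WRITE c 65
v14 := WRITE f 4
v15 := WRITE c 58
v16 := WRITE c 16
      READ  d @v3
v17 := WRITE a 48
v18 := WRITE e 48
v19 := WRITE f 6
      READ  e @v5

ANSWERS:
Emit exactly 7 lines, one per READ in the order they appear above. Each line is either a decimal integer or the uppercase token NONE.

Answer: NONE
NONE
NONE
32
21
36
NONE

Derivation:
v1: WRITE f=6  (f history now [(1, 6)])
READ e @v1: history=[] -> no version <= 1 -> NONE
READ c @v1: history=[] -> no version <= 1 -> NONE
READ a @v1: history=[] -> no version <= 1 -> NONE
v2: WRITE c=21  (c history now [(2, 21)])
v3: WRITE d=36  (d history now [(3, 36)])
v4: WRITE b=32  (b history now [(4, 32)])
v5: WRITE f=61  (f history now [(1, 6), (5, 61)])
v6: WRITE e=6  (e history now [(6, 6)])
READ b @v5: history=[(4, 32)] -> pick v4 -> 32
READ c @v2: history=[(2, 21)] -> pick v2 -> 21
v7: WRITE d=18  (d history now [(3, 36), (7, 18)])
v8: WRITE f=15  (f history now [(1, 6), (5, 61), (8, 15)])
v9: WRITE e=3  (e history now [(6, 6), (9, 3)])
v10: WRITE f=35  (f history now [(1, 6), (5, 61), (8, 15), (10, 35)])
v11: WRITE b=35  (b history now [(4, 32), (11, 35)])
v12: WRITE f=41  (f history now [(1, 6), (5, 61), (8, 15), (10, 35), (12, 41)])
v13: WRITE c=65  (c history now [(2, 21), (13, 65)])
v14: WRITE f=4  (f history now [(1, 6), (5, 61), (8, 15), (10, 35), (12, 41), (14, 4)])
v15: WRITE c=58  (c history now [(2, 21), (13, 65), (15, 58)])
v16: WRITE c=16  (c history now [(2, 21), (13, 65), (15, 58), (16, 16)])
READ d @v3: history=[(3, 36), (7, 18)] -> pick v3 -> 36
v17: WRITE a=48  (a history now [(17, 48)])
v18: WRITE e=48  (e history now [(6, 6), (9, 3), (18, 48)])
v19: WRITE f=6  (f history now [(1, 6), (5, 61), (8, 15), (10, 35), (12, 41), (14, 4), (19, 6)])
READ e @v5: history=[(6, 6), (9, 3), (18, 48)] -> no version <= 5 -> NONE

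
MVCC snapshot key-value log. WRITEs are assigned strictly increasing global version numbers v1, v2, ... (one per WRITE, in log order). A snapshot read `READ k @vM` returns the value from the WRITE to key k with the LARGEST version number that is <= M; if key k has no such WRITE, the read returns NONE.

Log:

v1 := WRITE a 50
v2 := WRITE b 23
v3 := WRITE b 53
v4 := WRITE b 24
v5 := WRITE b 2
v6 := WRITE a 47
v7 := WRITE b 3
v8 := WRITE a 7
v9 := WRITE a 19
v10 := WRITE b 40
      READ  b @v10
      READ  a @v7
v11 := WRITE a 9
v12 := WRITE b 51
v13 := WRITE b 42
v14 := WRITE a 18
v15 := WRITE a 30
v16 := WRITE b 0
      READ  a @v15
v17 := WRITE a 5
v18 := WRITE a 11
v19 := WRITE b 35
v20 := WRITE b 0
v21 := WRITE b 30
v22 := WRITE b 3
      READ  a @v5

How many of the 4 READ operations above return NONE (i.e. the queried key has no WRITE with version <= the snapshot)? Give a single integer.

v1: WRITE a=50  (a history now [(1, 50)])
v2: WRITE b=23  (b history now [(2, 23)])
v3: WRITE b=53  (b history now [(2, 23), (3, 53)])
v4: WRITE b=24  (b history now [(2, 23), (3, 53), (4, 24)])
v5: WRITE b=2  (b history now [(2, 23), (3, 53), (4, 24), (5, 2)])
v6: WRITE a=47  (a history now [(1, 50), (6, 47)])
v7: WRITE b=3  (b history now [(2, 23), (3, 53), (4, 24), (5, 2), (7, 3)])
v8: WRITE a=7  (a history now [(1, 50), (6, 47), (8, 7)])
v9: WRITE a=19  (a history now [(1, 50), (6, 47), (8, 7), (9, 19)])
v10: WRITE b=40  (b history now [(2, 23), (3, 53), (4, 24), (5, 2), (7, 3), (10, 40)])
READ b @v10: history=[(2, 23), (3, 53), (4, 24), (5, 2), (7, 3), (10, 40)] -> pick v10 -> 40
READ a @v7: history=[(1, 50), (6, 47), (8, 7), (9, 19)] -> pick v6 -> 47
v11: WRITE a=9  (a history now [(1, 50), (6, 47), (8, 7), (9, 19), (11, 9)])
v12: WRITE b=51  (b history now [(2, 23), (3, 53), (4, 24), (5, 2), (7, 3), (10, 40), (12, 51)])
v13: WRITE b=42  (b history now [(2, 23), (3, 53), (4, 24), (5, 2), (7, 3), (10, 40), (12, 51), (13, 42)])
v14: WRITE a=18  (a history now [(1, 50), (6, 47), (8, 7), (9, 19), (11, 9), (14, 18)])
v15: WRITE a=30  (a history now [(1, 50), (6, 47), (8, 7), (9, 19), (11, 9), (14, 18), (15, 30)])
v16: WRITE b=0  (b history now [(2, 23), (3, 53), (4, 24), (5, 2), (7, 3), (10, 40), (12, 51), (13, 42), (16, 0)])
READ a @v15: history=[(1, 50), (6, 47), (8, 7), (9, 19), (11, 9), (14, 18), (15, 30)] -> pick v15 -> 30
v17: WRITE a=5  (a history now [(1, 50), (6, 47), (8, 7), (9, 19), (11, 9), (14, 18), (15, 30), (17, 5)])
v18: WRITE a=11  (a history now [(1, 50), (6, 47), (8, 7), (9, 19), (11, 9), (14, 18), (15, 30), (17, 5), (18, 11)])
v19: WRITE b=35  (b history now [(2, 23), (3, 53), (4, 24), (5, 2), (7, 3), (10, 40), (12, 51), (13, 42), (16, 0), (19, 35)])
v20: WRITE b=0  (b history now [(2, 23), (3, 53), (4, 24), (5, 2), (7, 3), (10, 40), (12, 51), (13, 42), (16, 0), (19, 35), (20, 0)])
v21: WRITE b=30  (b history now [(2, 23), (3, 53), (4, 24), (5, 2), (7, 3), (10, 40), (12, 51), (13, 42), (16, 0), (19, 35), (20, 0), (21, 30)])
v22: WRITE b=3  (b history now [(2, 23), (3, 53), (4, 24), (5, 2), (7, 3), (10, 40), (12, 51), (13, 42), (16, 0), (19, 35), (20, 0), (21, 30), (22, 3)])
READ a @v5: history=[(1, 50), (6, 47), (8, 7), (9, 19), (11, 9), (14, 18), (15, 30), (17, 5), (18, 11)] -> pick v1 -> 50
Read results in order: ['40', '47', '30', '50']
NONE count = 0

Answer: 0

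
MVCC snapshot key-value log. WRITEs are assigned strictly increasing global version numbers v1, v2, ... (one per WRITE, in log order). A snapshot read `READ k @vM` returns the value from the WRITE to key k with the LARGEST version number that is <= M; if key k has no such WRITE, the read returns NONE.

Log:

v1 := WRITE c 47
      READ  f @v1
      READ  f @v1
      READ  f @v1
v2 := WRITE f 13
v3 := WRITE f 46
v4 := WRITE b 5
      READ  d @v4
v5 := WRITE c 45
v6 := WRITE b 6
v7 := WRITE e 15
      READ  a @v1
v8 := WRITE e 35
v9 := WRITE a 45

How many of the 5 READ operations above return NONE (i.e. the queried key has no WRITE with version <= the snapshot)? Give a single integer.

v1: WRITE c=47  (c history now [(1, 47)])
READ f @v1: history=[] -> no version <= 1 -> NONE
READ f @v1: history=[] -> no version <= 1 -> NONE
READ f @v1: history=[] -> no version <= 1 -> NONE
v2: WRITE f=13  (f history now [(2, 13)])
v3: WRITE f=46  (f history now [(2, 13), (3, 46)])
v4: WRITE b=5  (b history now [(4, 5)])
READ d @v4: history=[] -> no version <= 4 -> NONE
v5: WRITE c=45  (c history now [(1, 47), (5, 45)])
v6: WRITE b=6  (b history now [(4, 5), (6, 6)])
v7: WRITE e=15  (e history now [(7, 15)])
READ a @v1: history=[] -> no version <= 1 -> NONE
v8: WRITE e=35  (e history now [(7, 15), (8, 35)])
v9: WRITE a=45  (a history now [(9, 45)])
Read results in order: ['NONE', 'NONE', 'NONE', 'NONE', 'NONE']
NONE count = 5

Answer: 5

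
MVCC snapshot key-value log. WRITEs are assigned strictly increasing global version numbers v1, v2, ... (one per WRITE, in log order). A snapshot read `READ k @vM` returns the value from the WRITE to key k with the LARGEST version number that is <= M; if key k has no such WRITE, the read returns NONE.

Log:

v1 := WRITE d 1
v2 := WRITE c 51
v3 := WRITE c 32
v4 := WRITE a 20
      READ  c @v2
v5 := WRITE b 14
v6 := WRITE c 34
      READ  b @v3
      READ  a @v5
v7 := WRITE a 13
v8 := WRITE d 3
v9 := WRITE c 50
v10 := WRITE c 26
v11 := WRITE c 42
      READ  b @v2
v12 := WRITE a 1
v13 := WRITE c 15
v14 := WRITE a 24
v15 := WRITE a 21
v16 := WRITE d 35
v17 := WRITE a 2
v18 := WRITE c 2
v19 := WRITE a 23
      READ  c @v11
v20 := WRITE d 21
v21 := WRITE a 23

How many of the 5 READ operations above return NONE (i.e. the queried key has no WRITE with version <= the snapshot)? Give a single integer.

Answer: 2

Derivation:
v1: WRITE d=1  (d history now [(1, 1)])
v2: WRITE c=51  (c history now [(2, 51)])
v3: WRITE c=32  (c history now [(2, 51), (3, 32)])
v4: WRITE a=20  (a history now [(4, 20)])
READ c @v2: history=[(2, 51), (3, 32)] -> pick v2 -> 51
v5: WRITE b=14  (b history now [(5, 14)])
v6: WRITE c=34  (c history now [(2, 51), (3, 32), (6, 34)])
READ b @v3: history=[(5, 14)] -> no version <= 3 -> NONE
READ a @v5: history=[(4, 20)] -> pick v4 -> 20
v7: WRITE a=13  (a history now [(4, 20), (7, 13)])
v8: WRITE d=3  (d history now [(1, 1), (8, 3)])
v9: WRITE c=50  (c history now [(2, 51), (3, 32), (6, 34), (9, 50)])
v10: WRITE c=26  (c history now [(2, 51), (3, 32), (6, 34), (9, 50), (10, 26)])
v11: WRITE c=42  (c history now [(2, 51), (3, 32), (6, 34), (9, 50), (10, 26), (11, 42)])
READ b @v2: history=[(5, 14)] -> no version <= 2 -> NONE
v12: WRITE a=1  (a history now [(4, 20), (7, 13), (12, 1)])
v13: WRITE c=15  (c history now [(2, 51), (3, 32), (6, 34), (9, 50), (10, 26), (11, 42), (13, 15)])
v14: WRITE a=24  (a history now [(4, 20), (7, 13), (12, 1), (14, 24)])
v15: WRITE a=21  (a history now [(4, 20), (7, 13), (12, 1), (14, 24), (15, 21)])
v16: WRITE d=35  (d history now [(1, 1), (8, 3), (16, 35)])
v17: WRITE a=2  (a history now [(4, 20), (7, 13), (12, 1), (14, 24), (15, 21), (17, 2)])
v18: WRITE c=2  (c history now [(2, 51), (3, 32), (6, 34), (9, 50), (10, 26), (11, 42), (13, 15), (18, 2)])
v19: WRITE a=23  (a history now [(4, 20), (7, 13), (12, 1), (14, 24), (15, 21), (17, 2), (19, 23)])
READ c @v11: history=[(2, 51), (3, 32), (6, 34), (9, 50), (10, 26), (11, 42), (13, 15), (18, 2)] -> pick v11 -> 42
v20: WRITE d=21  (d history now [(1, 1), (8, 3), (16, 35), (20, 21)])
v21: WRITE a=23  (a history now [(4, 20), (7, 13), (12, 1), (14, 24), (15, 21), (17, 2), (19, 23), (21, 23)])
Read results in order: ['51', 'NONE', '20', 'NONE', '42']
NONE count = 2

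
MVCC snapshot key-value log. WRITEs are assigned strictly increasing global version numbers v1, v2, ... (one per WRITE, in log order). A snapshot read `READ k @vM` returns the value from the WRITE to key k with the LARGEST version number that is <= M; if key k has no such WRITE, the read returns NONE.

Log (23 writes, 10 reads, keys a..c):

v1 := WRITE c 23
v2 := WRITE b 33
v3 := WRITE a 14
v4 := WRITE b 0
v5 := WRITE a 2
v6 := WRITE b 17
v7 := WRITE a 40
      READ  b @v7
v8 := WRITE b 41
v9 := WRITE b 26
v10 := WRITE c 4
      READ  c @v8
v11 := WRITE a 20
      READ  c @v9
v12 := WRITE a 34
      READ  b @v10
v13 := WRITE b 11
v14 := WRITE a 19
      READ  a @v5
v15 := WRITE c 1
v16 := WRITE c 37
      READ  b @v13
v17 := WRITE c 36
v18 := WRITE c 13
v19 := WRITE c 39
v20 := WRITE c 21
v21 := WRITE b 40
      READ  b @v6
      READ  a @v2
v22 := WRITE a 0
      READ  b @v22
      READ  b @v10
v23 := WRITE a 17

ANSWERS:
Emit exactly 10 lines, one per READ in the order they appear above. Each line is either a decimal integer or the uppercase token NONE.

v1: WRITE c=23  (c history now [(1, 23)])
v2: WRITE b=33  (b history now [(2, 33)])
v3: WRITE a=14  (a history now [(3, 14)])
v4: WRITE b=0  (b history now [(2, 33), (4, 0)])
v5: WRITE a=2  (a history now [(3, 14), (5, 2)])
v6: WRITE b=17  (b history now [(2, 33), (4, 0), (6, 17)])
v7: WRITE a=40  (a history now [(3, 14), (5, 2), (7, 40)])
READ b @v7: history=[(2, 33), (4, 0), (6, 17)] -> pick v6 -> 17
v8: WRITE b=41  (b history now [(2, 33), (4, 0), (6, 17), (8, 41)])
v9: WRITE b=26  (b history now [(2, 33), (4, 0), (6, 17), (8, 41), (9, 26)])
v10: WRITE c=4  (c history now [(1, 23), (10, 4)])
READ c @v8: history=[(1, 23), (10, 4)] -> pick v1 -> 23
v11: WRITE a=20  (a history now [(3, 14), (5, 2), (7, 40), (11, 20)])
READ c @v9: history=[(1, 23), (10, 4)] -> pick v1 -> 23
v12: WRITE a=34  (a history now [(3, 14), (5, 2), (7, 40), (11, 20), (12, 34)])
READ b @v10: history=[(2, 33), (4, 0), (6, 17), (8, 41), (9, 26)] -> pick v9 -> 26
v13: WRITE b=11  (b history now [(2, 33), (4, 0), (6, 17), (8, 41), (9, 26), (13, 11)])
v14: WRITE a=19  (a history now [(3, 14), (5, 2), (7, 40), (11, 20), (12, 34), (14, 19)])
READ a @v5: history=[(3, 14), (5, 2), (7, 40), (11, 20), (12, 34), (14, 19)] -> pick v5 -> 2
v15: WRITE c=1  (c history now [(1, 23), (10, 4), (15, 1)])
v16: WRITE c=37  (c history now [(1, 23), (10, 4), (15, 1), (16, 37)])
READ b @v13: history=[(2, 33), (4, 0), (6, 17), (8, 41), (9, 26), (13, 11)] -> pick v13 -> 11
v17: WRITE c=36  (c history now [(1, 23), (10, 4), (15, 1), (16, 37), (17, 36)])
v18: WRITE c=13  (c history now [(1, 23), (10, 4), (15, 1), (16, 37), (17, 36), (18, 13)])
v19: WRITE c=39  (c history now [(1, 23), (10, 4), (15, 1), (16, 37), (17, 36), (18, 13), (19, 39)])
v20: WRITE c=21  (c history now [(1, 23), (10, 4), (15, 1), (16, 37), (17, 36), (18, 13), (19, 39), (20, 21)])
v21: WRITE b=40  (b history now [(2, 33), (4, 0), (6, 17), (8, 41), (9, 26), (13, 11), (21, 40)])
READ b @v6: history=[(2, 33), (4, 0), (6, 17), (8, 41), (9, 26), (13, 11), (21, 40)] -> pick v6 -> 17
READ a @v2: history=[(3, 14), (5, 2), (7, 40), (11, 20), (12, 34), (14, 19)] -> no version <= 2 -> NONE
v22: WRITE a=0  (a history now [(3, 14), (5, 2), (7, 40), (11, 20), (12, 34), (14, 19), (22, 0)])
READ b @v22: history=[(2, 33), (4, 0), (6, 17), (8, 41), (9, 26), (13, 11), (21, 40)] -> pick v21 -> 40
READ b @v10: history=[(2, 33), (4, 0), (6, 17), (8, 41), (9, 26), (13, 11), (21, 40)] -> pick v9 -> 26
v23: WRITE a=17  (a history now [(3, 14), (5, 2), (7, 40), (11, 20), (12, 34), (14, 19), (22, 0), (23, 17)])

Answer: 17
23
23
26
2
11
17
NONE
40
26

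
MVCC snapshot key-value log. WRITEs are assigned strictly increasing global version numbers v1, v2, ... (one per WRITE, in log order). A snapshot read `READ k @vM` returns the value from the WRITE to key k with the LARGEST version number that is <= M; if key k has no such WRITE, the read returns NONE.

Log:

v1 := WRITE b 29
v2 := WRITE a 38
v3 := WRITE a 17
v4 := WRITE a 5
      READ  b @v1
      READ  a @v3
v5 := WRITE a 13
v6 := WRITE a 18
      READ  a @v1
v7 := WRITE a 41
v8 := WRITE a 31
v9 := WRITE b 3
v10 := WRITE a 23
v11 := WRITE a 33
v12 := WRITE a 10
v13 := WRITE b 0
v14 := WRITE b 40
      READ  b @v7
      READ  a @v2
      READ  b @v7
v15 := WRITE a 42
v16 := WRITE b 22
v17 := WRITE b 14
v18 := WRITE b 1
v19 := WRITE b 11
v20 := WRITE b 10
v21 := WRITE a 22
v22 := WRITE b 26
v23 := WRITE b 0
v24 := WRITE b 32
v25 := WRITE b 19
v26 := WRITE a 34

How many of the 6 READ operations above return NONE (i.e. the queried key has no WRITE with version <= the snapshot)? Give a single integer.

Answer: 1

Derivation:
v1: WRITE b=29  (b history now [(1, 29)])
v2: WRITE a=38  (a history now [(2, 38)])
v3: WRITE a=17  (a history now [(2, 38), (3, 17)])
v4: WRITE a=5  (a history now [(2, 38), (3, 17), (4, 5)])
READ b @v1: history=[(1, 29)] -> pick v1 -> 29
READ a @v3: history=[(2, 38), (3, 17), (4, 5)] -> pick v3 -> 17
v5: WRITE a=13  (a history now [(2, 38), (3, 17), (4, 5), (5, 13)])
v6: WRITE a=18  (a history now [(2, 38), (3, 17), (4, 5), (5, 13), (6, 18)])
READ a @v1: history=[(2, 38), (3, 17), (4, 5), (5, 13), (6, 18)] -> no version <= 1 -> NONE
v7: WRITE a=41  (a history now [(2, 38), (3, 17), (4, 5), (5, 13), (6, 18), (7, 41)])
v8: WRITE a=31  (a history now [(2, 38), (3, 17), (4, 5), (5, 13), (6, 18), (7, 41), (8, 31)])
v9: WRITE b=3  (b history now [(1, 29), (9, 3)])
v10: WRITE a=23  (a history now [(2, 38), (3, 17), (4, 5), (5, 13), (6, 18), (7, 41), (8, 31), (10, 23)])
v11: WRITE a=33  (a history now [(2, 38), (3, 17), (4, 5), (5, 13), (6, 18), (7, 41), (8, 31), (10, 23), (11, 33)])
v12: WRITE a=10  (a history now [(2, 38), (3, 17), (4, 5), (5, 13), (6, 18), (7, 41), (8, 31), (10, 23), (11, 33), (12, 10)])
v13: WRITE b=0  (b history now [(1, 29), (9, 3), (13, 0)])
v14: WRITE b=40  (b history now [(1, 29), (9, 3), (13, 0), (14, 40)])
READ b @v7: history=[(1, 29), (9, 3), (13, 0), (14, 40)] -> pick v1 -> 29
READ a @v2: history=[(2, 38), (3, 17), (4, 5), (5, 13), (6, 18), (7, 41), (8, 31), (10, 23), (11, 33), (12, 10)] -> pick v2 -> 38
READ b @v7: history=[(1, 29), (9, 3), (13, 0), (14, 40)] -> pick v1 -> 29
v15: WRITE a=42  (a history now [(2, 38), (3, 17), (4, 5), (5, 13), (6, 18), (7, 41), (8, 31), (10, 23), (11, 33), (12, 10), (15, 42)])
v16: WRITE b=22  (b history now [(1, 29), (9, 3), (13, 0), (14, 40), (16, 22)])
v17: WRITE b=14  (b history now [(1, 29), (9, 3), (13, 0), (14, 40), (16, 22), (17, 14)])
v18: WRITE b=1  (b history now [(1, 29), (9, 3), (13, 0), (14, 40), (16, 22), (17, 14), (18, 1)])
v19: WRITE b=11  (b history now [(1, 29), (9, 3), (13, 0), (14, 40), (16, 22), (17, 14), (18, 1), (19, 11)])
v20: WRITE b=10  (b history now [(1, 29), (9, 3), (13, 0), (14, 40), (16, 22), (17, 14), (18, 1), (19, 11), (20, 10)])
v21: WRITE a=22  (a history now [(2, 38), (3, 17), (4, 5), (5, 13), (6, 18), (7, 41), (8, 31), (10, 23), (11, 33), (12, 10), (15, 42), (21, 22)])
v22: WRITE b=26  (b history now [(1, 29), (9, 3), (13, 0), (14, 40), (16, 22), (17, 14), (18, 1), (19, 11), (20, 10), (22, 26)])
v23: WRITE b=0  (b history now [(1, 29), (9, 3), (13, 0), (14, 40), (16, 22), (17, 14), (18, 1), (19, 11), (20, 10), (22, 26), (23, 0)])
v24: WRITE b=32  (b history now [(1, 29), (9, 3), (13, 0), (14, 40), (16, 22), (17, 14), (18, 1), (19, 11), (20, 10), (22, 26), (23, 0), (24, 32)])
v25: WRITE b=19  (b history now [(1, 29), (9, 3), (13, 0), (14, 40), (16, 22), (17, 14), (18, 1), (19, 11), (20, 10), (22, 26), (23, 0), (24, 32), (25, 19)])
v26: WRITE a=34  (a history now [(2, 38), (3, 17), (4, 5), (5, 13), (6, 18), (7, 41), (8, 31), (10, 23), (11, 33), (12, 10), (15, 42), (21, 22), (26, 34)])
Read results in order: ['29', '17', 'NONE', '29', '38', '29']
NONE count = 1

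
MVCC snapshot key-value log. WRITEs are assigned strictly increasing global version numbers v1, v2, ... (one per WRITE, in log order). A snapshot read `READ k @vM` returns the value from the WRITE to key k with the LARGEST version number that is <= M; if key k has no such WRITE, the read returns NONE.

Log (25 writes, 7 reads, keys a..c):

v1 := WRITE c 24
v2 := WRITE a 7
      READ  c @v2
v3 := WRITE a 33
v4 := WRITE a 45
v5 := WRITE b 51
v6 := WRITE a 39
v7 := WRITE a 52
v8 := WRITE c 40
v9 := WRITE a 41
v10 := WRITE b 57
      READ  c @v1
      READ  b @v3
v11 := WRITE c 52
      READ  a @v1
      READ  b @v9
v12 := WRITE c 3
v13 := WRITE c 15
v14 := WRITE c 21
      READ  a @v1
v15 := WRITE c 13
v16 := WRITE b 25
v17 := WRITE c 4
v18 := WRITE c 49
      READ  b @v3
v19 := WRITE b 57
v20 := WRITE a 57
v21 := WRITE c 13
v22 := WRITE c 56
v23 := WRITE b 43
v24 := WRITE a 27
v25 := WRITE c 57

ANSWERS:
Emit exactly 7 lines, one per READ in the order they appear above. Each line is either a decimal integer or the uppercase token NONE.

v1: WRITE c=24  (c history now [(1, 24)])
v2: WRITE a=7  (a history now [(2, 7)])
READ c @v2: history=[(1, 24)] -> pick v1 -> 24
v3: WRITE a=33  (a history now [(2, 7), (3, 33)])
v4: WRITE a=45  (a history now [(2, 7), (3, 33), (4, 45)])
v5: WRITE b=51  (b history now [(5, 51)])
v6: WRITE a=39  (a history now [(2, 7), (3, 33), (4, 45), (6, 39)])
v7: WRITE a=52  (a history now [(2, 7), (3, 33), (4, 45), (6, 39), (7, 52)])
v8: WRITE c=40  (c history now [(1, 24), (8, 40)])
v9: WRITE a=41  (a history now [(2, 7), (3, 33), (4, 45), (6, 39), (7, 52), (9, 41)])
v10: WRITE b=57  (b history now [(5, 51), (10, 57)])
READ c @v1: history=[(1, 24), (8, 40)] -> pick v1 -> 24
READ b @v3: history=[(5, 51), (10, 57)] -> no version <= 3 -> NONE
v11: WRITE c=52  (c history now [(1, 24), (8, 40), (11, 52)])
READ a @v1: history=[(2, 7), (3, 33), (4, 45), (6, 39), (7, 52), (9, 41)] -> no version <= 1 -> NONE
READ b @v9: history=[(5, 51), (10, 57)] -> pick v5 -> 51
v12: WRITE c=3  (c history now [(1, 24), (8, 40), (11, 52), (12, 3)])
v13: WRITE c=15  (c history now [(1, 24), (8, 40), (11, 52), (12, 3), (13, 15)])
v14: WRITE c=21  (c history now [(1, 24), (8, 40), (11, 52), (12, 3), (13, 15), (14, 21)])
READ a @v1: history=[(2, 7), (3, 33), (4, 45), (6, 39), (7, 52), (9, 41)] -> no version <= 1 -> NONE
v15: WRITE c=13  (c history now [(1, 24), (8, 40), (11, 52), (12, 3), (13, 15), (14, 21), (15, 13)])
v16: WRITE b=25  (b history now [(5, 51), (10, 57), (16, 25)])
v17: WRITE c=4  (c history now [(1, 24), (8, 40), (11, 52), (12, 3), (13, 15), (14, 21), (15, 13), (17, 4)])
v18: WRITE c=49  (c history now [(1, 24), (8, 40), (11, 52), (12, 3), (13, 15), (14, 21), (15, 13), (17, 4), (18, 49)])
READ b @v3: history=[(5, 51), (10, 57), (16, 25)] -> no version <= 3 -> NONE
v19: WRITE b=57  (b history now [(5, 51), (10, 57), (16, 25), (19, 57)])
v20: WRITE a=57  (a history now [(2, 7), (3, 33), (4, 45), (6, 39), (7, 52), (9, 41), (20, 57)])
v21: WRITE c=13  (c history now [(1, 24), (8, 40), (11, 52), (12, 3), (13, 15), (14, 21), (15, 13), (17, 4), (18, 49), (21, 13)])
v22: WRITE c=56  (c history now [(1, 24), (8, 40), (11, 52), (12, 3), (13, 15), (14, 21), (15, 13), (17, 4), (18, 49), (21, 13), (22, 56)])
v23: WRITE b=43  (b history now [(5, 51), (10, 57), (16, 25), (19, 57), (23, 43)])
v24: WRITE a=27  (a history now [(2, 7), (3, 33), (4, 45), (6, 39), (7, 52), (9, 41), (20, 57), (24, 27)])
v25: WRITE c=57  (c history now [(1, 24), (8, 40), (11, 52), (12, 3), (13, 15), (14, 21), (15, 13), (17, 4), (18, 49), (21, 13), (22, 56), (25, 57)])

Answer: 24
24
NONE
NONE
51
NONE
NONE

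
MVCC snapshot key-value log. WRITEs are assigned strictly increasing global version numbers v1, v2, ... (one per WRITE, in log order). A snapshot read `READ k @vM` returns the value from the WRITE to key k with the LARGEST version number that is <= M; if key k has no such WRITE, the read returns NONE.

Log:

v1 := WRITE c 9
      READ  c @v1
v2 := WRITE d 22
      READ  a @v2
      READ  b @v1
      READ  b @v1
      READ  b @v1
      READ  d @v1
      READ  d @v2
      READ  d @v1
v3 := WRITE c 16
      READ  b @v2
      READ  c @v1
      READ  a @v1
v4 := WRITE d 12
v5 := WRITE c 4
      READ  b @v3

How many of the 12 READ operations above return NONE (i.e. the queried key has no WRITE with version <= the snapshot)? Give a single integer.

v1: WRITE c=9  (c history now [(1, 9)])
READ c @v1: history=[(1, 9)] -> pick v1 -> 9
v2: WRITE d=22  (d history now [(2, 22)])
READ a @v2: history=[] -> no version <= 2 -> NONE
READ b @v1: history=[] -> no version <= 1 -> NONE
READ b @v1: history=[] -> no version <= 1 -> NONE
READ b @v1: history=[] -> no version <= 1 -> NONE
READ d @v1: history=[(2, 22)] -> no version <= 1 -> NONE
READ d @v2: history=[(2, 22)] -> pick v2 -> 22
READ d @v1: history=[(2, 22)] -> no version <= 1 -> NONE
v3: WRITE c=16  (c history now [(1, 9), (3, 16)])
READ b @v2: history=[] -> no version <= 2 -> NONE
READ c @v1: history=[(1, 9), (3, 16)] -> pick v1 -> 9
READ a @v1: history=[] -> no version <= 1 -> NONE
v4: WRITE d=12  (d history now [(2, 22), (4, 12)])
v5: WRITE c=4  (c history now [(1, 9), (3, 16), (5, 4)])
READ b @v3: history=[] -> no version <= 3 -> NONE
Read results in order: ['9', 'NONE', 'NONE', 'NONE', 'NONE', 'NONE', '22', 'NONE', 'NONE', '9', 'NONE', 'NONE']
NONE count = 9

Answer: 9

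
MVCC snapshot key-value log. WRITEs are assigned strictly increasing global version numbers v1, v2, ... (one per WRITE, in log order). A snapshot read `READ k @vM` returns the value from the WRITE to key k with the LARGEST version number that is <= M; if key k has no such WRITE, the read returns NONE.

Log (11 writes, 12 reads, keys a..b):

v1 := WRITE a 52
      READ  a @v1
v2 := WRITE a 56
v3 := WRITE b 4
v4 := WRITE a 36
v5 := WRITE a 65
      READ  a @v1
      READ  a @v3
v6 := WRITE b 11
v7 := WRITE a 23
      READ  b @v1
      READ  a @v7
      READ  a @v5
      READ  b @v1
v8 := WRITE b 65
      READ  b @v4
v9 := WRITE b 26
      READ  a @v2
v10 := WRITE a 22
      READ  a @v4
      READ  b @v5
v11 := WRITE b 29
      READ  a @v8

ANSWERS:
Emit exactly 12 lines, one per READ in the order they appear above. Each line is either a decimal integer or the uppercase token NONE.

Answer: 52
52
56
NONE
23
65
NONE
4
56
36
4
23

Derivation:
v1: WRITE a=52  (a history now [(1, 52)])
READ a @v1: history=[(1, 52)] -> pick v1 -> 52
v2: WRITE a=56  (a history now [(1, 52), (2, 56)])
v3: WRITE b=4  (b history now [(3, 4)])
v4: WRITE a=36  (a history now [(1, 52), (2, 56), (4, 36)])
v5: WRITE a=65  (a history now [(1, 52), (2, 56), (4, 36), (5, 65)])
READ a @v1: history=[(1, 52), (2, 56), (4, 36), (5, 65)] -> pick v1 -> 52
READ a @v3: history=[(1, 52), (2, 56), (4, 36), (5, 65)] -> pick v2 -> 56
v6: WRITE b=11  (b history now [(3, 4), (6, 11)])
v7: WRITE a=23  (a history now [(1, 52), (2, 56), (4, 36), (5, 65), (7, 23)])
READ b @v1: history=[(3, 4), (6, 11)] -> no version <= 1 -> NONE
READ a @v7: history=[(1, 52), (2, 56), (4, 36), (5, 65), (7, 23)] -> pick v7 -> 23
READ a @v5: history=[(1, 52), (2, 56), (4, 36), (5, 65), (7, 23)] -> pick v5 -> 65
READ b @v1: history=[(3, 4), (6, 11)] -> no version <= 1 -> NONE
v8: WRITE b=65  (b history now [(3, 4), (6, 11), (8, 65)])
READ b @v4: history=[(3, 4), (6, 11), (8, 65)] -> pick v3 -> 4
v9: WRITE b=26  (b history now [(3, 4), (6, 11), (8, 65), (9, 26)])
READ a @v2: history=[(1, 52), (2, 56), (4, 36), (5, 65), (7, 23)] -> pick v2 -> 56
v10: WRITE a=22  (a history now [(1, 52), (2, 56), (4, 36), (5, 65), (7, 23), (10, 22)])
READ a @v4: history=[(1, 52), (2, 56), (4, 36), (5, 65), (7, 23), (10, 22)] -> pick v4 -> 36
READ b @v5: history=[(3, 4), (6, 11), (8, 65), (9, 26)] -> pick v3 -> 4
v11: WRITE b=29  (b history now [(3, 4), (6, 11), (8, 65), (9, 26), (11, 29)])
READ a @v8: history=[(1, 52), (2, 56), (4, 36), (5, 65), (7, 23), (10, 22)] -> pick v7 -> 23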